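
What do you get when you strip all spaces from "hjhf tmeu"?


Input string: 'hjhf tmeu'
Operation: remove all spaces
Words: 'hjhf', 'tmeu'
Join without spaces: hjhftmeu


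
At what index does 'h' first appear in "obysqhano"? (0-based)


Input string: 'obysqhano'
Target: 'h'
Scanning left to right: s[0]='o', s[1]='b', s[2]='y', s[3]='s', s[4]='q', s[5]='h'
First match at index: 5


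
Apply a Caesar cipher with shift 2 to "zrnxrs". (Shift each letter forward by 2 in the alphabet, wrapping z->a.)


Input: 'zrnxrs', shift = 2
Operation: for each letter, (position + 2) mod 26
Mapping: 'z'(25+2=27, 27 mod 26=1)->'b', 'r'(17+2=19)->'t', 'n'(13+2=15)->'p', 'x'(23+2=25)->'z', 'r'(17+2=19)->'t', 's'(18+2=20)->'u'
Result: btpztu


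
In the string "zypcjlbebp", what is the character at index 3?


Input string: 'zypcjlbebp'
Operation: get character at index 3
Index mapping: s[0]='z', s[1]='y', s[2]='p', s[3]='c'
Result: 'c'


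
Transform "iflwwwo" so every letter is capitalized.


Input string: 'iflwwwo'
Operation: convert each letter to uppercase
Mapping: 'i'->'I', 'f'->'F', 'l'->'L', 'w'->'W', 'w'->'W', 'w'->'W', 'o'->'O'
Result: IFLWWWO


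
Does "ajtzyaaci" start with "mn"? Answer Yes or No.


Input string: 'ajtzyaaci'
Prefix to check: 'mn'
First 2 characters of input: 'aj'
Match: False
Result: No


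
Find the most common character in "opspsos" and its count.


Input: 'opspsos'
Operation: tally each character
Counts: 'o':2, 'p':2, 's':3
Maximum: 's' appears 3 times


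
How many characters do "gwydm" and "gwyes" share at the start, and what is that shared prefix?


String 1: 'gwydm'
String 2: 'gwyes'
Compare position by position:
pos 0: 'g' vs 'g' match
pos 1: 'w' vs 'w' match
pos 2: 'y' vs 'y' match
pos 3: 'd' vs 'e' differ -> stop
Longest common prefix: "gwy" (length 3)


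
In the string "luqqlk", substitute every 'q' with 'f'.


Input string: 'luqqlk'
Operation: replace 'q' with 'f'
Positions of 'q': 2, 3
After replacement: lufflk


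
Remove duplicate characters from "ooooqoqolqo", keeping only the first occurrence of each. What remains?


Input: 'ooooqoqolqo'
Operation: keep first occurrence of each character
Scan: s[0]='o' new -> keep; s[1]='o' seen -> skip; s[2]='o' seen -> skip; s[3]='o' seen -> skip; s[4]='q' new -> keep; s[5]='o' seen -> skip; s[6]='q' seen -> skip; s[7]='o' seen -> skip; s[8]='l' new -> keep; s[9]='q' seen -> skip; s[10]='o' seen -> skip
Result: oql


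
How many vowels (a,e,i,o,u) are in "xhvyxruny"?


Input string: 'xhvyxruny'
Operation: count vowels (a, e, i, o, u)
Scan: s[0]='x', s[1]='h', s[2]='v', s[3]='y', s[4]='x', s[5]='r', s[6]='u' (vowel), s[7]='n', s[8]='y'
Vowels found: 1
Result: 1


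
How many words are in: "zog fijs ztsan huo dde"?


Input string: 'zog fijs ztsan huo dde'
Operation: split by spaces
Words found: 'zog', 'fijs', 'ztsan', 'huo', 'dde'
Word count: 5


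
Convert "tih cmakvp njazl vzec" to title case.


Input string: 'tih cmakvp njazl vzec'
Operation: capitalize first letter of each word
Word transformations: 'tih'->'Tih', 'cmakvp'->'Cmakvp', 'njazl'->'Njazl', 'vzec'->'Vzec'
Result: Tih Cmakvp Njazl Vzec


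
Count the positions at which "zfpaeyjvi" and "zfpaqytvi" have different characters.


String 1: 'zfpaeyjvi'
String 2: 'zfpaqytvi'
Compare each position: pos 0: 'z'=='z', pos 1: 'f'=='f', pos 2: 'p'=='p', pos 3: 'a'=='a', pos 4: 'e'!='q', pos 5: 'y'=='y', pos 6: 'j'!='t', pos 7: 'v'=='v', pos 8: 'i'=='i'
Differing positions: 2
Hamming distance: 2


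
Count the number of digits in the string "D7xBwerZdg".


Input string: 'D7xBwerZdg'
Operation: count digit characters (0-9)
Scan: 'D', '7'(digit), 'x', 'B', 'w', 'e', 'r', 'Z', 'd', 'g'
Digits found: 1
Result: 1


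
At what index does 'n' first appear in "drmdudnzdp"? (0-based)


Input string: 'drmdudnzdp'
Target: 'n'
Scanning left to right: s[0]='d', s[1]='r', s[2]='m', s[3]='d', s[4]='u', s[5]='d', s[6]='n'
First match at index: 6


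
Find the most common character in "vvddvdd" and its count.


Input: 'vvddvdd'
Operation: tally each character
Counts: 'd':4, 'v':3
Maximum: 'd' appears 4 times


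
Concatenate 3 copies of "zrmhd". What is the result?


Input string: 'zrmhd'
Operation: repeat 3 times
Concatenation: 'zrmhd' + 'zrmhd' + 'zrmhd'
Result: zrmhdzrmhdzrmhd


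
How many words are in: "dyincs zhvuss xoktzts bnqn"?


Input string: 'dyincs zhvuss xoktzts bnqn'
Operation: split by spaces
Words found: 'dyincs', 'zhvuss', 'xoktzts', 'bnqn'
Word count: 4


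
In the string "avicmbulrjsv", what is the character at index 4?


Input string: 'avicmbulrjsv'
Operation: get character at index 4
Index mapping: s[0]='a', s[1]='v', s[2]='i', s[3]='c', s[4]='m'
Result: 'm'


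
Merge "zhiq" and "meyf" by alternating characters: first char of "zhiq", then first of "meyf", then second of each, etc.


String 1: 'zhiq'
String 2: 'meyf'
Operation: alternate characters
Pairs: 'z'+'m', 'h'+'e', 'i'+'y', 'q'+'f'
Result: zmheiyqf


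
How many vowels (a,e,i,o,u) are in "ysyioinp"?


Input string: 'ysyioinp'
Operation: count vowels (a, e, i, o, u)
Scan: s[0]='y', s[1]='s', s[2]='y', s[3]='i' (vowel), s[4]='o' (vowel), s[5]='i' (vowel), s[6]='n', s[7]='p'
Vowels found: 3
Result: 3


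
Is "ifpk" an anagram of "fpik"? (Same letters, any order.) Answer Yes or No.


String 1: 'fpik' -> sorted: 'fikp'
String 2: 'ifpk' -> sorted: 'fikp'
Compare sorted forms: 'fikp' == 'fikp'
Anagram: Yes


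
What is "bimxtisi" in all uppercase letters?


Input string: 'bimxtisi'
Operation: convert each letter to uppercase
Mapping: 'b'->'B', 'i'->'I', 'm'->'M', 'x'->'X', 't'->'T', 'i'->'I', 's'->'S', 'i'->'I'
Result: BIMXTISI


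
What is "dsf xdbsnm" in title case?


Input string: 'dsf xdbsnm'
Operation: capitalize first letter of each word
Word transformations: 'dsf'->'Dsf', 'xdbsnm'->'Xdbsnm'
Result: Dsf Xdbsnm


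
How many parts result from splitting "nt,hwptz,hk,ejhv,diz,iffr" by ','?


Input string: 'nt,hwptz,hk,ejhv,diz,iffr'
Delimiter: ','
Split result: 'nt', 'hwptz', 'hk', 'ejhv', 'diz', 'iffr'
Number of parts: 6


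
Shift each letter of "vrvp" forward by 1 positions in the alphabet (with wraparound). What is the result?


Input: 'vrvp', shift = 1
Operation: for each letter, (position + 1) mod 26
Mapping: 'v'(21+1=22)->'w', 'r'(17+1=18)->'s', 'v'(21+1=22)->'w', 'p'(15+1=16)->'q'
Result: wswq


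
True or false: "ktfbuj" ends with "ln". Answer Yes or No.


Input string: 'ktfbuj'
Suffix to check: 'ln'
Last 2 characters of input: 'uj'
Match: False
Result: No


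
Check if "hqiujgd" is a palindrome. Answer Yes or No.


Input string: 'hqiujgd'
Reversed: 'dgjuiqh'
Compare pairs: s[0]='h' vs s[6]='d' (mismatch), s[1]='q' vs s[5]='g' (mismatch), s[2]='i' vs s[4]='j' (mismatch)
Palindrome: No


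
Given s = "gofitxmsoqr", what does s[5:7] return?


Input string: 'gofitxmsoqr'
Operation: slice [5:7]
Extract characters: s[5]='x', s[6]='m'
Result: xm


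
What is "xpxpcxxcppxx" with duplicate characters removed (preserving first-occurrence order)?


Input: 'xpxpcxxcppxx'
Operation: keep first occurrence of each character
Scan: s[0]='x' new -> keep; s[1]='p' new -> keep; s[2]='x' seen -> skip; s[3]='p' seen -> skip; s[4]='c' new -> keep; s[5]='x' seen -> skip; s[6]='x' seen -> skip; s[7]='c' seen -> skip; s[8]='p' seen -> skip; s[9]='p' seen -> skip; s[10]='x' seen -> skip; s[11]='x' seen -> skip
Result: xpc


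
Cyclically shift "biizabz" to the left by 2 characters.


Input: 'biizabz', shift = 2
Operation: split at index 2 and swap parts
Front part s[0:2] = 'bi'
Back part s[2:] = 'izabz'
Rotated = back + front = 'izabz' + 'bi'
Result: izabzbi


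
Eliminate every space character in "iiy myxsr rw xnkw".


Input string: 'iiy myxsr rw xnkw'
Operation: remove all spaces
Words: 'iiy', 'myxsr', 'rw', 'xnkw'
Join without spaces: iiymyxsrrwxnkw


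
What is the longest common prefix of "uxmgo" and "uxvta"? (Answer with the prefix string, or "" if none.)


String 1: 'uxmgo'
String 2: 'uxvta'
Compare position by position:
pos 0: 'u' vs 'u' match
pos 1: 'x' vs 'x' match
pos 2: 'm' vs 'v' differ -> stop
Longest common prefix: "ux" (length 2)


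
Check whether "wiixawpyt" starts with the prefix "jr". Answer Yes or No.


Input string: 'wiixawpyt'
Prefix to check: 'jr'
First 2 characters of input: 'wi'
Match: False
Result: No


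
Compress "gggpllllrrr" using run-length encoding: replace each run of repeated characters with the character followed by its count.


Input: 'gggpllllrrr'
Operation: identify consecutive runs
Runs: 'ggg' -> g3, 'p' -> p1, 'llll' -> l4, 'rrr' -> r3
Encoded: g3p1l4r3


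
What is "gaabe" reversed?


Input string: 'gaabe'
Operation: reverse character order
Original order: 'g' -> 'a' -> 'a' -> 'b' -> 'e'
Reversed order: 'e' -> 'b' -> 'a' -> 'a' -> 'g'
Result: ebaag


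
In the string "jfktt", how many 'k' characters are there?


Input string: 'jfktt'
Target character: 'k'
Scan each position: s[2]='k'
Matches found at indices: 2
Total: 1


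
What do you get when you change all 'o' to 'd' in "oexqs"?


Input string: 'oexqs'
Operation: replace 'o' with 'd'
Positions of 'o': 0
After replacement: dexqs


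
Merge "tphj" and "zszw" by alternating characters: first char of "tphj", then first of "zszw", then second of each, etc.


String 1: 'tphj'
String 2: 'zszw'
Operation: alternate characters
Pairs: 't'+'z', 'p'+'s', 'h'+'z', 'j'+'w'
Result: tzpshzjw


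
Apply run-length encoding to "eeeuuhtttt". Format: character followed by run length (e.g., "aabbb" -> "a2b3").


Input: 'eeeuuhtttt'
Operation: identify consecutive runs
Runs: 'eee' -> e3, 'uu' -> u2, 'h' -> h1, 'tttt' -> t4
Encoded: e3u2h1t4


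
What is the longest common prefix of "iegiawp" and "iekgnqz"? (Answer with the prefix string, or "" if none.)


String 1: 'iegiawp'
String 2: 'iekgnqz'
Compare position by position:
pos 0: 'i' vs 'i' match
pos 1: 'e' vs 'e' match
pos 2: 'g' vs 'k' differ -> stop
Longest common prefix: "ie" (length 2)


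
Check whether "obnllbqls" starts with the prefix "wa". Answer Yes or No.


Input string: 'obnllbqls'
Prefix to check: 'wa'
First 2 characters of input: 'ob'
Match: False
Result: No


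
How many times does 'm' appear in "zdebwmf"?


Input string: 'zdebwmf'
Target character: 'm'
Scan each position: s[5]='m'
Matches found at indices: 5
Total: 1


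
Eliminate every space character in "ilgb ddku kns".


Input string: 'ilgb ddku kns'
Operation: remove all spaces
Words: 'ilgb', 'ddku', 'kns'
Join without spaces: ilgbddkukns


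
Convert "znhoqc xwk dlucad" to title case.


Input string: 'znhoqc xwk dlucad'
Operation: capitalize first letter of each word
Word transformations: 'znhoqc'->'Znhoqc', 'xwk'->'Xwk', 'dlucad'->'Dlucad'
Result: Znhoqc Xwk Dlucad


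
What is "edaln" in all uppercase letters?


Input string: 'edaln'
Operation: convert each letter to uppercase
Mapping: 'e'->'E', 'd'->'D', 'a'->'A', 'l'->'L', 'n'->'N'
Result: EDALN


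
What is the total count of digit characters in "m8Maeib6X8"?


Input string: 'm8Maeib6X8'
Operation: count digit characters (0-9)
Scan: 'm', '8'(digit), 'M', 'a', 'e', 'i', 'b', '6'(digit), 'X', '8'(digit)
Digits found: 3
Result: 3


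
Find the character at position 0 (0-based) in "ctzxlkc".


Input string: 'ctzxlkc'
Operation: get character at index 0
Index mapping: s[0]='c'
Result: 'c'


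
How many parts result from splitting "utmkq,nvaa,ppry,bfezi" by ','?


Input string: 'utmkq,nvaa,ppry,bfezi'
Delimiter: ','
Split result: 'utmkq', 'nvaa', 'ppry', 'bfezi'
Number of parts: 4


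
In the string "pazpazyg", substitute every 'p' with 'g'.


Input string: 'pazpazyg'
Operation: replace 'p' with 'g'
Positions of 'p': 0, 3
After replacement: gazgazyg


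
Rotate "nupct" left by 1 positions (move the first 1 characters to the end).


Input: 'nupct', shift = 1
Operation: split at index 1 and swap parts
Front part s[0:1] = 'n'
Back part s[1:] = 'upct'
Rotated = back + front = 'upct' + 'n'
Result: upctn


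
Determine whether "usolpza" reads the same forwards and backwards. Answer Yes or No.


Input string: 'usolpza'
Reversed: 'azplosu'
Compare pairs: s[0]='u' vs s[6]='a' (mismatch), s[1]='s' vs s[5]='z' (mismatch), s[2]='o' vs s[4]='p' (mismatch)
Palindrome: No


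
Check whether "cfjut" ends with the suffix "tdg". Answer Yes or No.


Input string: 'cfjut'
Suffix to check: 'tdg'
Last 3 characters of input: 'jut'
Match: False
Result: No


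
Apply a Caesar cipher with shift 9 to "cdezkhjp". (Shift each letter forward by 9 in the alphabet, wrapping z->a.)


Input: 'cdezkhjp', shift = 9
Operation: for each letter, (position + 9) mod 26
Mapping: 'c'(2+9=11)->'l', 'd'(3+9=12)->'m', 'e'(4+9=13)->'n', 'z'(25+9=34, 34 mod 26=8)->'i', 'k'(10+9=19)->'t', 'h'(7+9=16)->'q', 'j'(9+9=18)->'s', 'p'(15+9=24)->'y'
Result: lmnitqsy


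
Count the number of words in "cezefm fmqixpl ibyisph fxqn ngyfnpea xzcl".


Input string: 'cezefm fmqixpl ibyisph fxqn ngyfnpea xzcl'
Operation: split by spaces
Words found: 'cezefm', 'fmqixpl', 'ibyisph', 'fxqn', 'ngyfnpea', 'xzcl'
Word count: 6


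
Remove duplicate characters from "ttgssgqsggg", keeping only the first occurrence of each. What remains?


Input: 'ttgssgqsggg'
Operation: keep first occurrence of each character
Scan: s[0]='t' new -> keep; s[1]='t' seen -> skip; s[2]='g' new -> keep; s[3]='s' new -> keep; s[4]='s' seen -> skip; s[5]='g' seen -> skip; s[6]='q' new -> keep; s[7]='s' seen -> skip; s[8]='g' seen -> skip; s[9]='g' seen -> skip; s[10]='g' seen -> skip
Result: tgsq


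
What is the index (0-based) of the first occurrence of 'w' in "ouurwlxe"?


Input string: 'ouurwlxe'
Target: 'w'
Scanning left to right: s[0]='o', s[1]='u', s[2]='u', s[3]='r', s[4]='w'
First match at index: 4


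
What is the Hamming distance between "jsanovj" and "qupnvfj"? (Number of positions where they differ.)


String 1: 'jsanovj'
String 2: 'qupnvfj'
Compare each position: pos 0: 'j'!='q', pos 1: 's'!='u', pos 2: 'a'!='p', pos 3: 'n'=='n', pos 4: 'o'!='v', pos 5: 'v'!='f', pos 6: 'j'=='j'
Differing positions: 5
Hamming distance: 5


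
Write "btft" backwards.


Input string: 'btft'
Operation: reverse character order
Original order: 'b' -> 't' -> 'f' -> 't'
Reversed order: 't' -> 'f' -> 't' -> 'b'
Result: tftb


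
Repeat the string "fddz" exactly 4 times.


Input string: 'fddz'
Operation: repeat 4 times
Concatenation: 'fddz' + 'fddz' + 'fddz' + 'fddz'
Result: fddzfddzfddzfddz


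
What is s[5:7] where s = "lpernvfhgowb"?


Input string: 'lpernvfhgowb'
Operation: slice [5:7]
Extract characters: s[5]='v', s[6]='f'
Result: vf


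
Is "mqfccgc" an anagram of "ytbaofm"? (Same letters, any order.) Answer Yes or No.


String 1: 'ytbaofm' -> sorted: 'abfmoty'
String 2: 'mqfccgc' -> sorted: 'cccfgmq'
Compare sorted forms: 'abfmoty' != 'cccfgmq'
Anagram: No


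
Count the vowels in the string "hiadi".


Input string: 'hiadi'
Operation: count vowels (a, e, i, o, u)
Scan: s[0]='h', s[1]='i' (vowel), s[2]='a' (vowel), s[3]='d', s[4]='i' (vowel)
Vowels found: 3
Result: 3


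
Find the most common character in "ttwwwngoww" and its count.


Input: 'ttwwwngoww'
Operation: tally each character
Counts: 'g':1, 'n':1, 'o':1, 't':2, 'w':5
Maximum: 'w' appears 5 times


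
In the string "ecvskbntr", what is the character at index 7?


Input string: 'ecvskbntr'
Operation: get character at index 7
Index mapping: s[0]='e', s[1]='c', s[2]='v', s[3]='s', s[4]='k', s[5]='b', s[6]='n', s[7]='t'
Result: 't'


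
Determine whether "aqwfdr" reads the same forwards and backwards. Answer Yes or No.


Input string: 'aqwfdr'
Reversed: 'rdfwqa'
Compare pairs: s[0]='a' vs s[5]='r' (mismatch), s[1]='q' vs s[4]='d' (mismatch), s[2]='w' vs s[3]='f' (mismatch)
Palindrome: No


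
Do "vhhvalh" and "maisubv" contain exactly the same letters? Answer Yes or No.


String 1: 'vhhvalh' -> sorted: 'ahhhlvv'
String 2: 'maisubv' -> sorted: 'abimsuv'
Compare sorted forms: 'ahhhlvv' != 'abimsuv'
Anagram: No


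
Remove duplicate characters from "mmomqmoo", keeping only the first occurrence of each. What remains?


Input: 'mmomqmoo'
Operation: keep first occurrence of each character
Scan: s[0]='m' new -> keep; s[1]='m' seen -> skip; s[2]='o' new -> keep; s[3]='m' seen -> skip; s[4]='q' new -> keep; s[5]='m' seen -> skip; s[6]='o' seen -> skip; s[7]='o' seen -> skip
Result: moq


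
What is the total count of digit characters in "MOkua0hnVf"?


Input string: 'MOkua0hnVf'
Operation: count digit characters (0-9)
Scan: 'M', 'O', 'k', 'u', 'a', '0'(digit), 'h', 'n', 'V', 'f'
Digits found: 1
Result: 1


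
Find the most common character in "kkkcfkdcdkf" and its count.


Input: 'kkkcfkdcdkf'
Operation: tally each character
Counts: 'c':2, 'd':2, 'f':2, 'k':5
Maximum: 'k' appears 5 times


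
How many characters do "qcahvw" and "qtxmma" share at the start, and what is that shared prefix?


String 1: 'qcahvw'
String 2: 'qtxmma'
Compare position by position:
pos 0: 'q' vs 'q' match
pos 1: 'c' vs 't' differ -> stop
Longest common prefix: "q" (length 1)


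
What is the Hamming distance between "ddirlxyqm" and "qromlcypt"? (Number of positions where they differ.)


String 1: 'ddirlxyqm'
String 2: 'qromlcypt'
Compare each position: pos 0: 'd'!='q', pos 1: 'd'!='r', pos 2: 'i'!='o', pos 3: 'r'!='m', pos 4: 'l'=='l', pos 5: 'x'!='c', pos 6: 'y'=='y', pos 7: 'q'!='p', pos 8: 'm'!='t'
Differing positions: 7
Hamming distance: 7


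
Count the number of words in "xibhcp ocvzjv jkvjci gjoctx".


Input string: 'xibhcp ocvzjv jkvjci gjoctx'
Operation: split by spaces
Words found: 'xibhcp', 'ocvzjv', 'jkvjci', 'gjoctx'
Word count: 4


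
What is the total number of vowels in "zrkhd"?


Input string: 'zrkhd'
Operation: count vowels (a, e, i, o, u)
Scan: s[0]='z', s[1]='r', s[2]='k', s[3]='h', s[4]='d'
Vowels found: 0
Result: 0


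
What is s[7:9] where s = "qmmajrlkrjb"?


Input string: 'qmmajrlkrjb'
Operation: slice [7:9]
Extract characters: s[7]='k', s[8]='r'
Result: kr


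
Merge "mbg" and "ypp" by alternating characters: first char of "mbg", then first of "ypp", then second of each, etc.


String 1: 'mbg'
String 2: 'ypp'
Operation: alternate characters
Pairs: 'm'+'y', 'b'+'p', 'g'+'p'
Result: mybpgp


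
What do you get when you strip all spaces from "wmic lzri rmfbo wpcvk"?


Input string: 'wmic lzri rmfbo wpcvk'
Operation: remove all spaces
Words: 'wmic', 'lzri', 'rmfbo', 'wpcvk'
Join without spaces: wmiclzrirmfbowpcvk


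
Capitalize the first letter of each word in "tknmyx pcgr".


Input string: 'tknmyx pcgr'
Operation: capitalize first letter of each word
Word transformations: 'tknmyx'->'Tknmyx', 'pcgr'->'Pcgr'
Result: Tknmyx Pcgr


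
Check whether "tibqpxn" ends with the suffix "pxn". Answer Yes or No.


Input string: 'tibqpxn'
Suffix to check: 'pxn'
Last 3 characters of input: 'pxn'
Match: True
Result: Yes


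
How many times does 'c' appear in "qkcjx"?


Input string: 'qkcjx'
Target character: 'c'
Scan each position: s[2]='c'
Matches found at indices: 2
Total: 1


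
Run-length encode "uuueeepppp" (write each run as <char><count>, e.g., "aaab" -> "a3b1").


Input: 'uuueeepppp'
Operation: identify consecutive runs
Runs: 'uuu' -> u3, 'eee' -> e3, 'pppp' -> p4
Encoded: u3e3p4


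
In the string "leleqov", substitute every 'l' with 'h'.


Input string: 'leleqov'
Operation: replace 'l' with 'h'
Positions of 'l': 0, 2
After replacement: heheqov


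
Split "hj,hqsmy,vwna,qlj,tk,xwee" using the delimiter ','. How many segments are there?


Input string: 'hj,hqsmy,vwna,qlj,tk,xwee'
Delimiter: ','
Split result: 'hj', 'hqsmy', 'vwna', 'qlj', 'tk', 'xwee'
Number of parts: 6


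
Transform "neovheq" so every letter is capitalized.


Input string: 'neovheq'
Operation: convert each letter to uppercase
Mapping: 'n'->'N', 'e'->'E', 'o'->'O', 'v'->'V', 'h'->'H', 'e'->'E', 'q'->'Q'
Result: NEOVHEQ


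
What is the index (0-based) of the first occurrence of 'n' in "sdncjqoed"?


Input string: 'sdncjqoed'
Target: 'n'
Scanning left to right: s[0]='s', s[1]='d', s[2]='n'
First match at index: 2


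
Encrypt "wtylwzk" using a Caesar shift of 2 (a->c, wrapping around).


Input: 'wtylwzk', shift = 2
Operation: for each letter, (position + 2) mod 26
Mapping: 'w'(22+2=24)->'y', 't'(19+2=21)->'v', 'y'(24+2=26, 26 mod 26=0)->'a', 'l'(11+2=13)->'n', 'w'(22+2=24)->'y', 'z'(25+2=27, 27 mod 26=1)->'b', 'k'(10+2=12)->'m'
Result: yvanybm


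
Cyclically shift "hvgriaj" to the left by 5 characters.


Input: 'hvgriaj', shift = 5
Operation: split at index 5 and swap parts
Front part s[0:5] = 'hvgri'
Back part s[5:] = 'aj'
Rotated = back + front = 'aj' + 'hvgri'
Result: ajhvgri


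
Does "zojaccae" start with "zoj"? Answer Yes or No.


Input string: 'zojaccae'
Prefix to check: 'zoj'
First 3 characters of input: 'zoj'
Match: True
Result: Yes


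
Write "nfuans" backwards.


Input string: 'nfuans'
Operation: reverse character order
Original order: 'n' -> 'f' -> 'u' -> 'a' -> 'n' -> 's'
Reversed order: 's' -> 'n' -> 'a' -> 'u' -> 'f' -> 'n'
Result: snaufn


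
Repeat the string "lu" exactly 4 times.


Input string: 'lu'
Operation: repeat 4 times
Concatenation: 'lu' + 'lu' + 'lu' + 'lu'
Result: lulululu


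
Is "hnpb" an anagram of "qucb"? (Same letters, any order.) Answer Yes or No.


String 1: 'qucb' -> sorted: 'bcqu'
String 2: 'hnpb' -> sorted: 'bhnp'
Compare sorted forms: 'bcqu' != 'bhnp'
Anagram: No


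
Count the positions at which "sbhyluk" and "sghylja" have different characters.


String 1: 'sbhyluk'
String 2: 'sghylja'
Compare each position: pos 0: 's'=='s', pos 1: 'b'!='g', pos 2: 'h'=='h', pos 3: 'y'=='y', pos 4: 'l'=='l', pos 5: 'u'!='j', pos 6: 'k'!='a'
Differing positions: 3
Hamming distance: 3


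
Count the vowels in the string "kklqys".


Input string: 'kklqys'
Operation: count vowels (a, e, i, o, u)
Scan: s[0]='k', s[1]='k', s[2]='l', s[3]='q', s[4]='y', s[5]='s'
Vowels found: 0
Result: 0


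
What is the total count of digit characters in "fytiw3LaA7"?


Input string: 'fytiw3LaA7'
Operation: count digit characters (0-9)
Scan: 'f', 'y', 't', 'i', 'w', '3'(digit), 'L', 'a', 'A', '7'(digit)
Digits found: 2
Result: 2


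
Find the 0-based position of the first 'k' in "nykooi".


Input string: 'nykooi'
Target: 'k'
Scanning left to right: s[0]='n', s[1]='y', s[2]='k'
First match at index: 2


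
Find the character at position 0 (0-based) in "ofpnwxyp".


Input string: 'ofpnwxyp'
Operation: get character at index 0
Index mapping: s[0]='o'
Result: 'o'


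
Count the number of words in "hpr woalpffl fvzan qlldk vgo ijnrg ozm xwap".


Input string: 'hpr woalpffl fvzan qlldk vgo ijnrg ozm xwap'
Operation: split by spaces
Words found: 'hpr', 'woalpffl', 'fvzan', 'qlldk', 'vgo', 'ijnrg', 'ozm', 'xwap'
Word count: 8


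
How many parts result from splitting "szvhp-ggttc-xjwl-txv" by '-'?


Input string: 'szvhp-ggttc-xjwl-txv'
Delimiter: '-'
Split result: 'szvhp', 'ggttc', 'xjwl', 'txv'
Number of parts: 4


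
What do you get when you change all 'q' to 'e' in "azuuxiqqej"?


Input string: 'azuuxiqqej'
Operation: replace 'q' with 'e'
Positions of 'q': 6, 7
After replacement: azuuxieeej


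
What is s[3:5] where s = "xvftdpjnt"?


Input string: 'xvftdpjnt'
Operation: slice [3:5]
Extract characters: s[3]='t', s[4]='d'
Result: td


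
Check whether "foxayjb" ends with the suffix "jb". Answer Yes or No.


Input string: 'foxayjb'
Suffix to check: 'jb'
Last 2 characters of input: 'jb'
Match: True
Result: Yes


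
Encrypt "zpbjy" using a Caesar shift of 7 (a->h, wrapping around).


Input: 'zpbjy', shift = 7
Operation: for each letter, (position + 7) mod 26
Mapping: 'z'(25+7=32, 32 mod 26=6)->'g', 'p'(15+7=22)->'w', 'b'(1+7=8)->'i', 'j'(9+7=16)->'q', 'y'(24+7=31, 31 mod 26=5)->'f'
Result: gwiqf


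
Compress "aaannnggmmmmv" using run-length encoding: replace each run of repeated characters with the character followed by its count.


Input: 'aaannnggmmmmv'
Operation: identify consecutive runs
Runs: 'aaa' -> a3, 'nnn' -> n3, 'gg' -> g2, 'mmmm' -> m4, 'v' -> v1
Encoded: a3n3g2m4v1


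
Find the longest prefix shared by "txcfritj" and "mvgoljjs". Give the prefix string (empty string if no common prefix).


String 1: 'txcfritj'
String 2: 'mvgoljjs'
Compare position by position:
pos 0: 't' vs 'm' differ -> stop
Longest common prefix: "" (length 0)


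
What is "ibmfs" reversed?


Input string: 'ibmfs'
Operation: reverse character order
Original order: 'i' -> 'b' -> 'm' -> 'f' -> 's'
Reversed order: 's' -> 'f' -> 'm' -> 'b' -> 'i'
Result: sfmbi


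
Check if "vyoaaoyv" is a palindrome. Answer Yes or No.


Input string: 'vyoaaoyv'
Reversed: 'vyoaaoyv'
Compare pairs: s[0]='v' vs s[7]='v' (match), s[1]='y' vs s[6]='y' (match), s[2]='o' vs s[5]='o' (match), s[3]='a' vs s[4]='a' (match)
Palindrome: Yes


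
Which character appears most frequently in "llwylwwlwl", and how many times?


Input: 'llwylwwlwl'
Operation: tally each character
Counts: 'l':5, 'w':4, 'y':1
Maximum: 'l' appears 5 times


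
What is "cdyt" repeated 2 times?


Input string: 'cdyt'
Operation: repeat 2 times
Concatenation: 'cdyt' + 'cdyt'
Result: cdytcdyt


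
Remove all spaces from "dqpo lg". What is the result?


Input string: 'dqpo lg'
Operation: remove all spaces
Words: 'dqpo', 'lg'
Join without spaces: dqpolg


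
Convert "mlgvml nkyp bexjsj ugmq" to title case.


Input string: 'mlgvml nkyp bexjsj ugmq'
Operation: capitalize first letter of each word
Word transformations: 'mlgvml'->'Mlgvml', 'nkyp'->'Nkyp', 'bexjsj'->'Bexjsj', 'ugmq'->'Ugmq'
Result: Mlgvml Nkyp Bexjsj Ugmq


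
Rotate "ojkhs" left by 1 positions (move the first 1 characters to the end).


Input: 'ojkhs', shift = 1
Operation: split at index 1 and swap parts
Front part s[0:1] = 'o'
Back part s[1:] = 'jkhs'
Rotated = back + front = 'jkhs' + 'o'
Result: jkhso


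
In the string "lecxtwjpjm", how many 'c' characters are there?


Input string: 'lecxtwjpjm'
Target character: 'c'
Scan each position: s[2]='c'
Matches found at indices: 2
Total: 1


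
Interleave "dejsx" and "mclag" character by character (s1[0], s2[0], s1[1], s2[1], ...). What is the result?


String 1: 'dejsx'
String 2: 'mclag'
Operation: alternate characters
Pairs: 'd'+'m', 'e'+'c', 'j'+'l', 's'+'a', 'x'+'g'
Result: dmecjlsaxg


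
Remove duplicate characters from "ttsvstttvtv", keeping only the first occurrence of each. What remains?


Input: 'ttsvstttvtv'
Operation: keep first occurrence of each character
Scan: s[0]='t' new -> keep; s[1]='t' seen -> skip; s[2]='s' new -> keep; s[3]='v' new -> keep; s[4]='s' seen -> skip; s[5]='t' seen -> skip; s[6]='t' seen -> skip; s[7]='t' seen -> skip; s[8]='v' seen -> skip; s[9]='t' seen -> skip; s[10]='v' seen -> skip
Result: tsv


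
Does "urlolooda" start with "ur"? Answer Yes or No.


Input string: 'urlolooda'
Prefix to check: 'ur'
First 2 characters of input: 'ur'
Match: True
Result: Yes


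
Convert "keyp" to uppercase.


Input string: 'keyp'
Operation: convert each letter to uppercase
Mapping: 'k'->'K', 'e'->'E', 'y'->'Y', 'p'->'P'
Result: KEYP


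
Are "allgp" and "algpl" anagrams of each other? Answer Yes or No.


String 1: 'allgp' -> sorted: 'agllp'
String 2: 'algpl' -> sorted: 'agllp'
Compare sorted forms: 'agllp' == 'agllp'
Anagram: Yes


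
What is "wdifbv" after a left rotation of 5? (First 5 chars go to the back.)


Input: 'wdifbv', shift = 5
Operation: split at index 5 and swap parts
Front part s[0:5] = 'wdifb'
Back part s[5:] = 'v'
Rotated = back + front = 'v' + 'wdifb'
Result: vwdifb


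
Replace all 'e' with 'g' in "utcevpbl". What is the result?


Input string: 'utcevpbl'
Operation: replace 'e' with 'g'
Positions of 'e': 3
After replacement: utcgvpbl


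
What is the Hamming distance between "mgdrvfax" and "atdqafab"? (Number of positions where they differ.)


String 1: 'mgdrvfax'
String 2: 'atdqafab'
Compare each position: pos 0: 'm'!='a', pos 1: 'g'!='t', pos 2: 'd'=='d', pos 3: 'r'!='q', pos 4: 'v'!='a', pos 5: 'f'=='f', pos 6: 'a'=='a', pos 7: 'x'!='b'
Differing positions: 5
Hamming distance: 5


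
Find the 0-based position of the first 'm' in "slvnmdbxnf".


Input string: 'slvnmdbxnf'
Target: 'm'
Scanning left to right: s[0]='s', s[1]='l', s[2]='v', s[3]='n', s[4]='m'
First match at index: 4


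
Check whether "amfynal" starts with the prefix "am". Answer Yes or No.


Input string: 'amfynal'
Prefix to check: 'am'
First 2 characters of input: 'am'
Match: True
Result: Yes


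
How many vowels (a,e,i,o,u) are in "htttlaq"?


Input string: 'htttlaq'
Operation: count vowels (a, e, i, o, u)
Scan: s[0]='h', s[1]='t', s[2]='t', s[3]='t', s[4]='l', s[5]='a' (vowel), s[6]='q'
Vowels found: 1
Result: 1


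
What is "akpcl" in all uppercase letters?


Input string: 'akpcl'
Operation: convert each letter to uppercase
Mapping: 'a'->'A', 'k'->'K', 'p'->'P', 'c'->'C', 'l'->'L'
Result: AKPCL


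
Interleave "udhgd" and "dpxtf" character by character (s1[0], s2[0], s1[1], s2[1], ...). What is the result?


String 1: 'udhgd'
String 2: 'dpxtf'
Operation: alternate characters
Pairs: 'u'+'d', 'd'+'p', 'h'+'x', 'g'+'t', 'd'+'f'
Result: uddphxgtdf


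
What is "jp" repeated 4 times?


Input string: 'jp'
Operation: repeat 4 times
Concatenation: 'jp' + 'jp' + 'jp' + 'jp'
Result: jpjpjpjp


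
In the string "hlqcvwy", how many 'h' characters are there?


Input string: 'hlqcvwy'
Target character: 'h'
Scan each position: s[0]='h'
Matches found at indices: 0
Total: 1


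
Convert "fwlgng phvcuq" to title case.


Input string: 'fwlgng phvcuq'
Operation: capitalize first letter of each word
Word transformations: 'fwlgng'->'Fwlgng', 'phvcuq'->'Phvcuq'
Result: Fwlgng Phvcuq


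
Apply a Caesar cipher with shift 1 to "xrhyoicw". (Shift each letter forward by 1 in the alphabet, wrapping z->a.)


Input: 'xrhyoicw', shift = 1
Operation: for each letter, (position + 1) mod 26
Mapping: 'x'(23+1=24)->'y', 'r'(17+1=18)->'s', 'h'(7+1=8)->'i', 'y'(24+1=25)->'z', 'o'(14+1=15)->'p', 'i'(8+1=9)->'j', 'c'(2+1=3)->'d', 'w'(22+1=23)->'x'
Result: ysizpjdx


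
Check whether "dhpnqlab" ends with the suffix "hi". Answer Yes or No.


Input string: 'dhpnqlab'
Suffix to check: 'hi'
Last 2 characters of input: 'ab'
Match: False
Result: No


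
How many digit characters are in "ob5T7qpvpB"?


Input string: 'ob5T7qpvpB'
Operation: count digit characters (0-9)
Scan: 'o', 'b', '5'(digit), 'T', '7'(digit), 'q', 'p', 'v', 'p', 'B'
Digits found: 2
Result: 2


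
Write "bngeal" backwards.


Input string: 'bngeal'
Operation: reverse character order
Original order: 'b' -> 'n' -> 'g' -> 'e' -> 'a' -> 'l'
Reversed order: 'l' -> 'a' -> 'e' -> 'g' -> 'n' -> 'b'
Result: laegnb


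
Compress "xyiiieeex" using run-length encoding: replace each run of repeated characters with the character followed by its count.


Input: 'xyiiieeex'
Operation: identify consecutive runs
Runs: 'x' -> x1, 'y' -> y1, 'iii' -> i3, 'eee' -> e3, 'x' -> x1
Encoded: x1y1i3e3x1


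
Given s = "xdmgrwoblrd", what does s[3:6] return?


Input string: 'xdmgrwoblrd'
Operation: slice [3:6]
Extract characters: s[3]='g', s[4]='r', s[5]='w'
Result: grw


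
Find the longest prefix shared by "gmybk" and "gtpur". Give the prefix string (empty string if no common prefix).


String 1: 'gmybk'
String 2: 'gtpur'
Compare position by position:
pos 0: 'g' vs 'g' match
pos 1: 'm' vs 't' differ -> stop
Longest common prefix: "g" (length 1)


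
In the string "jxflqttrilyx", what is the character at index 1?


Input string: 'jxflqttrilyx'
Operation: get character at index 1
Index mapping: s[0]='j', s[1]='x'
Result: 'x'


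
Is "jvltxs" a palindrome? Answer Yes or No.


Input string: 'jvltxs'
Reversed: 'sxtlvj'
Compare pairs: s[0]='j' vs s[5]='s' (mismatch), s[1]='v' vs s[4]='x' (mismatch), s[2]='l' vs s[3]='t' (mismatch)
Palindrome: No


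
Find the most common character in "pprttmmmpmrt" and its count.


Input: 'pprttmmmpmrt'
Operation: tally each character
Counts: 'm':4, 'p':3, 'r':2, 't':3
Maximum: 'm' appears 4 times


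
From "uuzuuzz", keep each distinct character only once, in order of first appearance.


Input: 'uuzuuzz'
Operation: keep first occurrence of each character
Scan: s[0]='u' new -> keep; s[1]='u' seen -> skip; s[2]='z' new -> keep; s[3]='u' seen -> skip; s[4]='u' seen -> skip; s[5]='z' seen -> skip; s[6]='z' seen -> skip
Result: uz


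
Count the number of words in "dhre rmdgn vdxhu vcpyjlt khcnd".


Input string: 'dhre rmdgn vdxhu vcpyjlt khcnd'
Operation: split by spaces
Words found: 'dhre', 'rmdgn', 'vdxhu', 'vcpyjlt', 'khcnd'
Word count: 5


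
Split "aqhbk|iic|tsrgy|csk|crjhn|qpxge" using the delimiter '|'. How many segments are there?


Input string: 'aqhbk|iic|tsrgy|csk|crjhn|qpxge'
Delimiter: '|'
Split result: 'aqhbk', 'iic', 'tsrgy', 'csk', 'crjhn', 'qpxge'
Number of parts: 6


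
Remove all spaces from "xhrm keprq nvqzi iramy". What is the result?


Input string: 'xhrm keprq nvqzi iramy'
Operation: remove all spaces
Words: 'xhrm', 'keprq', 'nvqzi', 'iramy'
Join without spaces: xhrmkeprqnvqziiramy


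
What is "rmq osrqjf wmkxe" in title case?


Input string: 'rmq osrqjf wmkxe'
Operation: capitalize first letter of each word
Word transformations: 'rmq'->'Rmq', 'osrqjf'->'Osrqjf', 'wmkxe'->'Wmkxe'
Result: Rmq Osrqjf Wmkxe


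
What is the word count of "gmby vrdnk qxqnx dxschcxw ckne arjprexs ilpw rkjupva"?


Input string: 'gmby vrdnk qxqnx dxschcxw ckne arjprexs ilpw rkjupva'
Operation: split by spaces
Words found: 'gmby', 'vrdnk', 'qxqnx', 'dxschcxw', 'ckne', 'arjprexs', 'ilpw', 'rkjupva'
Word count: 8


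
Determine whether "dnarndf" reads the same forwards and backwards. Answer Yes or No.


Input string: 'dnarndf'
Reversed: 'fdnrand'
Compare pairs: s[0]='d' vs s[6]='f' (mismatch), s[1]='n' vs s[5]='d' (mismatch), s[2]='a' vs s[4]='n' (mismatch)
Palindrome: No


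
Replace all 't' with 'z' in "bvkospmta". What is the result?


Input string: 'bvkospmta'
Operation: replace 't' with 'z'
Positions of 't': 7
After replacement: bvkospmza


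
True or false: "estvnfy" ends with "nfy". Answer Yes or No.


Input string: 'estvnfy'
Suffix to check: 'nfy'
Last 3 characters of input: 'nfy'
Match: True
Result: Yes


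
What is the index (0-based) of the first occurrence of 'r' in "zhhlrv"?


Input string: 'zhhlrv'
Target: 'r'
Scanning left to right: s[0]='z', s[1]='h', s[2]='h', s[3]='l', s[4]='r'
First match at index: 4


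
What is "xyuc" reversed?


Input string: 'xyuc'
Operation: reverse character order
Original order: 'x' -> 'y' -> 'u' -> 'c'
Reversed order: 'c' -> 'u' -> 'y' -> 'x'
Result: cuyx


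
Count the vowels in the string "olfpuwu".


Input string: 'olfpuwu'
Operation: count vowels (a, e, i, o, u)
Scan: s[0]='o' (vowel), s[1]='l', s[2]='f', s[3]='p', s[4]='u' (vowel), s[5]='w', s[6]='u' (vowel)
Vowels found: 3
Result: 3


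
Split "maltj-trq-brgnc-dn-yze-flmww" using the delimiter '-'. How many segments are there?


Input string: 'maltj-trq-brgnc-dn-yze-flmww'
Delimiter: '-'
Split result: 'maltj', 'trq', 'brgnc', 'dn', 'yze', 'flmww'
Number of parts: 6


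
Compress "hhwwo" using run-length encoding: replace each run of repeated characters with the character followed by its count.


Input: 'hhwwo'
Operation: identify consecutive runs
Runs: 'hh' -> h2, 'ww' -> w2, 'o' -> o1
Encoded: h2w2o1


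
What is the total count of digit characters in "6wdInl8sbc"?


Input string: '6wdInl8sbc'
Operation: count digit characters (0-9)
Scan: '6'(digit), 'w', 'd', 'I', 'n', 'l', '8'(digit), 's', 'b', 'c'
Digits found: 2
Result: 2


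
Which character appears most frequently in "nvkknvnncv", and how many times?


Input: 'nvkknvnncv'
Operation: tally each character
Counts: 'c':1, 'k':2, 'n':4, 'v':3
Maximum: 'n' appears 4 times


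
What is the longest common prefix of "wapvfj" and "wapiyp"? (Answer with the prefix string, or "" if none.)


String 1: 'wapvfj'
String 2: 'wapiyp'
Compare position by position:
pos 0: 'w' vs 'w' match
pos 1: 'a' vs 'a' match
pos 2: 'p' vs 'p' match
pos 3: 'v' vs 'i' differ -> stop
Longest common prefix: "wap" (length 3)


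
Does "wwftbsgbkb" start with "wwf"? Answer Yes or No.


Input string: 'wwftbsgbkb'
Prefix to check: 'wwf'
First 3 characters of input: 'wwf'
Match: True
Result: Yes


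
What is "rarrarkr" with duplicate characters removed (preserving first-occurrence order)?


Input: 'rarrarkr'
Operation: keep first occurrence of each character
Scan: s[0]='r' new -> keep; s[1]='a' new -> keep; s[2]='r' seen -> skip; s[3]='r' seen -> skip; s[4]='a' seen -> skip; s[5]='r' seen -> skip; s[6]='k' new -> keep; s[7]='r' seen -> skip
Result: rak


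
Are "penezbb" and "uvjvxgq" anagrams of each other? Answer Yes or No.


String 1: 'penezbb' -> sorted: 'bbeenpz'
String 2: 'uvjvxgq' -> sorted: 'gjquvvx'
Compare sorted forms: 'bbeenpz' != 'gjquvvx'
Anagram: No


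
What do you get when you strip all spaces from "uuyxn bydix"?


Input string: 'uuyxn bydix'
Operation: remove all spaces
Words: 'uuyxn', 'bydix'
Join without spaces: uuyxnbydix


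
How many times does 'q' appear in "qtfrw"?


Input string: 'qtfrw'
Target character: 'q'
Scan each position: s[0]='q'
Matches found at indices: 0
Total: 1


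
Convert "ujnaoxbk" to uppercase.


Input string: 'ujnaoxbk'
Operation: convert each letter to uppercase
Mapping: 'u'->'U', 'j'->'J', 'n'->'N', 'a'->'A', 'o'->'O', 'x'->'X', 'b'->'B', 'k'->'K'
Result: UJNAOXBK


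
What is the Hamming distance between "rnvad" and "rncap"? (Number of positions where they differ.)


String 1: 'rnvad'
String 2: 'rncap'
Compare each position: pos 0: 'r'=='r', pos 1: 'n'=='n', pos 2: 'v'!='c', pos 3: 'a'=='a', pos 4: 'd'!='p'
Differing positions: 2
Hamming distance: 2


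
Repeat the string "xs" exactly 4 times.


Input string: 'xs'
Operation: repeat 4 times
Concatenation: 'xs' + 'xs' + 'xs' + 'xs'
Result: xsxsxsxs


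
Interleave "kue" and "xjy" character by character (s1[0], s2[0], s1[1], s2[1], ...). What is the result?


String 1: 'kue'
String 2: 'xjy'
Operation: alternate characters
Pairs: 'k'+'x', 'u'+'j', 'e'+'y'
Result: kxujey


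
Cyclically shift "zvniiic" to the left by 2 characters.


Input: 'zvniiic', shift = 2
Operation: split at index 2 and swap parts
Front part s[0:2] = 'zv'
Back part s[2:] = 'niiic'
Rotated = back + front = 'niiic' + 'zv'
Result: niiiczv


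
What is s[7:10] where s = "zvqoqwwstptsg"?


Input string: 'zvqoqwwstptsg'
Operation: slice [7:10]
Extract characters: s[7]='s', s[8]='t', s[9]='p'
Result: stp


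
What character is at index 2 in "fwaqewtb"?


Input string: 'fwaqewtb'
Operation: get character at index 2
Index mapping: s[0]='f', s[1]='w', s[2]='a'
Result: 'a'


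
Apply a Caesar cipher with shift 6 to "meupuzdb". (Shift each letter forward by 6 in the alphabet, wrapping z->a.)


Input: 'meupuzdb', shift = 6
Operation: for each letter, (position + 6) mod 26
Mapping: 'm'(12+6=18)->'s', 'e'(4+6=10)->'k', 'u'(20+6=26, 26 mod 26=0)->'a', 'p'(15+6=21)->'v', 'u'(20+6=26, 26 mod 26=0)->'a', 'z'(25+6=31, 31 mod 26=5)->'f', 'd'(3+6=9)->'j', 'b'(1+6=7)->'h'
Result: skavafjh


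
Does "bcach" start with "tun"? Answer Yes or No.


Input string: 'bcach'
Prefix to check: 'tun'
First 3 characters of input: 'bca'
Match: False
Result: No


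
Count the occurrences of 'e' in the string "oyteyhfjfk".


Input string: 'oyteyhfjfk'
Target character: 'e'
Scan each position: s[3]='e'
Matches found at indices: 3
Total: 1
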